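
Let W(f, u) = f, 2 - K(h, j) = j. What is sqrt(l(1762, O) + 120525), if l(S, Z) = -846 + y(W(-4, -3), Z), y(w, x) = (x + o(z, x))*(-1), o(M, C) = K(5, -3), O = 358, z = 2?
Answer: 2*sqrt(29829) ≈ 345.42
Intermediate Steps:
K(h, j) = 2 - j
o(M, C) = 5 (o(M, C) = 2 - 1*(-3) = 2 + 3 = 5)
y(w, x) = -5 - x (y(w, x) = (x + 5)*(-1) = (5 + x)*(-1) = -5 - x)
l(S, Z) = -851 - Z (l(S, Z) = -846 + (-5 - Z) = -851 - Z)
sqrt(l(1762, O) + 120525) = sqrt((-851 - 1*358) + 120525) = sqrt((-851 - 358) + 120525) = sqrt(-1209 + 120525) = sqrt(119316) = 2*sqrt(29829)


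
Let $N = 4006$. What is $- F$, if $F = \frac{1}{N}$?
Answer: $- \frac{1}{4006} \approx -0.00024963$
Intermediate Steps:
$F = \frac{1}{4006} \approx 0.00024963$
$- F = \left(-1\right) \frac{1}{4006} = - \frac{1}{4006}$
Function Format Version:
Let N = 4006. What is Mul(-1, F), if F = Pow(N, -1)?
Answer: Rational(-1, 4006) ≈ -0.00024963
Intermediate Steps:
F = Rational(1, 4006) (F = Pow(4006, -1) = Rational(1, 4006) ≈ 0.00024963)
Mul(-1, F) = Mul(-1, Rational(1, 4006)) = Rational(-1, 4006)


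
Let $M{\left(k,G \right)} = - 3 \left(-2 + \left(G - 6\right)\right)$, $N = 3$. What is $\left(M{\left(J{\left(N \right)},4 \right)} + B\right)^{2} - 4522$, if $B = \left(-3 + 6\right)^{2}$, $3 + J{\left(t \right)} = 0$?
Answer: $-4081$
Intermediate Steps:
$J{\left(t \right)} = -3$ ($J{\left(t \right)} = -3 + 0 = -3$)
$B = 9$ ($B = 3^{2} = 9$)
$M{\left(k,G \right)} = 24 - 3 G$ ($M{\left(k,G \right)} = - 3 \left(-2 + \left(G - 6\right)\right) = - 3 \left(-2 + \left(-6 + G\right)\right) = - 3 \left(-8 + G\right) = 24 - 3 G$)
$\left(M{\left(J{\left(N \right)},4 \right)} + B\right)^{2} - 4522 = \left(\left(24 - 12\right) + 9\right)^{2} - 4522 = \left(12 + 9\right)^{2} - 4522 = 21^{2} - 4522 = 441 - 4522 = -4081$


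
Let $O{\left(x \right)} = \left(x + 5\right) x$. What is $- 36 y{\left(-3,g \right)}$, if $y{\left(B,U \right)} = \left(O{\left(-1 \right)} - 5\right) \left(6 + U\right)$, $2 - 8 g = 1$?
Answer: $\frac{3969}{2} \approx 1984.5$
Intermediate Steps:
$g = \frac{1}{8}$ ($g = \frac{1}{4} - \frac{1}{8} = \frac{1}{8} \approx 0.125$)
$O{\left(x \right)} = x \left(5 + x\right)$ ($O{\left(x \right)} = \left(5 + x\right) x = x \left(5 + x\right)$)
$y{\left(B,U \right)} = -54 - 9 U$ ($y{\left(B,U \right)} = \left(- (5 - 1) - 5\right) \left(6 + U\right) = \left(\left(-1\right) 4 - 5\right) \left(6 + U\right) = \left(-4 - 5\right) \left(6 + U\right) = - 9 \left(6 + U\right) = -54 - 9 U$)
$- 36 y{\left(-3,g \right)} = - 36 \left(-54 - \frac{9}{8}\right) = \left(-36\right) \left(- \frac{441}{8}\right) = \frac{3969}{2}$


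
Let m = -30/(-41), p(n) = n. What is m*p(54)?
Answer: 1620/41 ≈ 39.512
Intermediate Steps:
m = 30/41 (m = -30*(-1/41) = 30/41 ≈ 0.73171)
m*p(54) = (30/41)*54 = 1620/41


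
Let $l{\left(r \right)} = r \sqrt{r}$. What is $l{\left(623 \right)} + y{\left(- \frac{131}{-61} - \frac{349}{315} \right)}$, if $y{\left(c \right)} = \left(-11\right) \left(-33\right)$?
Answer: $363 + 623 \sqrt{623} \approx 15913.0$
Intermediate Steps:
$l{\left(r \right)} = r^{\frac{3}{2}}$
$y{\left(c \right)} = 363$
$l{\left(623 \right)} + y{\left(- \frac{131}{-61} - \frac{349}{315} \right)} = 623^{\frac{3}{2}} + 363 = 623 \sqrt{623} + 363 = 363 + 623 \sqrt{623}$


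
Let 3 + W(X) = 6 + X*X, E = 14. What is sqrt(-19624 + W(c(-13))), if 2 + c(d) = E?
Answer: I*sqrt(19477) ≈ 139.56*I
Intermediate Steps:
c(d) = 12 (c(d) = -2 + 14 = 12)
W(X) = 3 + X**2 (W(X) = -3 + (6 + X*X) = -3 + (6 + X**2) = 3 + X**2)
sqrt(-19624 + W(c(-13))) = sqrt(-19624 + (3 + 12**2)) = sqrt(-19624 + (3 + 144)) = sqrt(-19624 + 147) = sqrt(-19477) = I*sqrt(19477)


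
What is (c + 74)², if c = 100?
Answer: 30276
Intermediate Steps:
(c + 74)² = (100 + 74)² = 174² = 30276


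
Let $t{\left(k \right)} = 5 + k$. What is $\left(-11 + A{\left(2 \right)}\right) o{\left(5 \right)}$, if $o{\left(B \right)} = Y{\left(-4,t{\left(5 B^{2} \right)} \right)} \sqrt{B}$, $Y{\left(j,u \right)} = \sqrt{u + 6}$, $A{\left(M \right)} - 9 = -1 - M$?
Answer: $- 10 \sqrt{170} \approx -130.38$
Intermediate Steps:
$A{\left(M \right)} = 8 - M$ ($A{\left(M \right)} = 9 - \left(1 + M\right) = 8 - M$)
$Y{\left(j,u \right)} = \sqrt{6 + u}$
$o{\left(B \right)} = \sqrt{B} \sqrt{11 + 5 B^{2}}$ ($o{\left(B \right)} = \sqrt{6 + \left(5 + 5 B^{2}\right)} \sqrt{B} = \sqrt{11 + 5 B^{2}} \sqrt{B} = \sqrt{B} \sqrt{11 + 5 B^{2}}$)
$\left(-11 + A{\left(2 \right)}\right) o{\left(5 \right)} = \left(-11 + \left(8 - 2\right)\right) \sqrt{5} \sqrt{11 + 5 \cdot 5^{2}} = \left(-11 + \left(8 - 2\right)\right) \sqrt{5} \sqrt{11 + 5 \cdot 25} = \left(-11 + 6\right) \sqrt{5} \sqrt{11 + 125} = - 5 \sqrt{5} \sqrt{136} = - 5 \sqrt{5} \cdot 2 \sqrt{34} = - 5 \cdot 2 \sqrt{170} = - 10 \sqrt{170}$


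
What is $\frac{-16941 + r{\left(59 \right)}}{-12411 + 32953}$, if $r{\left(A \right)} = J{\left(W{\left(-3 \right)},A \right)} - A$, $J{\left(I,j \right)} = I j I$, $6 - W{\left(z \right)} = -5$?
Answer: $- \frac{9861}{20542} \approx -0.48004$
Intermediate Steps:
$W{\left(z \right)} = 11$ ($W{\left(z \right)} = 6 - -5 = 6 + 5 = 11$)
$J{\left(I,j \right)} = j I^{2}$
$r{\left(A \right)} = 120 A$ ($r{\left(A \right)} = A 11^{2} - A = A 121 - A = 121 A - A = 120 A$)
$\frac{-16941 + r{\left(59 \right)}}{-12411 + 32953} = \frac{-16941 + 120 \cdot 59}{-12411 + 32953} = \frac{-16941 + 7080}{20542} = \left(-9861\right) \frac{1}{20542} = - \frac{9861}{20542}$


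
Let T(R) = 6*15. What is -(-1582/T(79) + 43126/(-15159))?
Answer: 4643813/227385 ≈ 20.423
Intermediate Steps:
T(R) = 90
-(-1582/T(79) + 43126/(-15159)) = -(-1582/90 + 43126/(-15159)) = -(-1582*1/90 + 43126*(-1/15159)) = -(-791/45 - 43126/15159) = -1*(-4643813/227385) = 4643813/227385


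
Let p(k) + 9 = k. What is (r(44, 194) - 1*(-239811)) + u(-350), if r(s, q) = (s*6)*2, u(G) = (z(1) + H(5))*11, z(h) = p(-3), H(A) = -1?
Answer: 240196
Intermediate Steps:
p(k) = -9 + k
z(h) = -12 (z(h) = -9 - 3 = -12)
u(G) = -143 (u(G) = (-12 - 1)*11 = -13*11 = -143)
r(s, q) = 12*s (r(s, q) = (6*s)*2 = 12*s)
(r(44, 194) - 1*(-239811)) + u(-350) = (12*44 - 1*(-239811)) - 143 = (528 + 239811) - 143 = 240339 - 143 = 240196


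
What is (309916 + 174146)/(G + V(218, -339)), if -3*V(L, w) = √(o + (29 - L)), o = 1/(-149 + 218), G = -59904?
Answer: -1125455767488/139278238511 + 726093*I*√56235/278556477022 ≈ -8.0806 + 0.00061813*I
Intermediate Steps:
o = 1/69 ≈ 0.014493
V(L, w) = -√(2002/69 - L)/3 (V(L, w) = -√(1/69 + (29 - L))/3 = -√(2002/69 - L)/3)
(309916 + 174146)/(G + V(218, -339)) = (309916 + 174146)/(-59904 - √(138138 - 4761*218)/207) = 484062/(-59904 - √(138138 - 1037898)/207) = 484062/(-59904 - 4*I*√56235/207)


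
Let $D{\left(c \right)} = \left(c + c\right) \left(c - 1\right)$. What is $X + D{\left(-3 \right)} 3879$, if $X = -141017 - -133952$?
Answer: $86031$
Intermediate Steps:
$X = -7065$ ($X = -141017 + 133952 = -7065$)
$D{\left(c \right)} = 2 c \left(-1 + c\right)$
$X + D{\left(-3 \right)} 3879 = -7065 + 2 \left(-3\right) \left(-1 - 3\right) 3879 = -7065 + 2 \left(-3\right) \left(-4\right) 3879 = -7065 + 24 \cdot 3879 = -7065 + 93096 = 86031$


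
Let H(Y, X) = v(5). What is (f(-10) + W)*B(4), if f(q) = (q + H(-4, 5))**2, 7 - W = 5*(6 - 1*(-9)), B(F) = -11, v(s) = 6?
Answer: 572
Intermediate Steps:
H(Y, X) = 6
W = -68 (W = 7 - 5*(6 - 1*(-9)) = 7 - 5*(6 + 9) = 7 - 5*15 = 7 - 1*75 = 7 - 75 = -68)
f(q) = (6 + q)**2 (f(q) = (q + 6)**2 = (6 + q)**2)
(f(-10) + W)*B(4) = ((6 - 10)**2 - 68)*(-11) = ((-4)**2 - 68)*(-11) = (16 - 68)*(-11) = -52*(-11) = 572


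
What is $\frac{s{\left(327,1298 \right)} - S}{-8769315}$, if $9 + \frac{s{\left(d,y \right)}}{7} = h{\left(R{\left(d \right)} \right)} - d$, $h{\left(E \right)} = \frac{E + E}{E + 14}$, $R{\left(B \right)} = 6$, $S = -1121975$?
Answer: $- \frac{5598136}{43846575} \approx -0.12768$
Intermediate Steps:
$h{\left(E \right)} = \frac{2 E}{14 + E}$
$s{\left(d,y \right)} = - \frac{294}{5} - 7 d$ ($s{\left(d,y \right)} = -63 + 7 \left(2 \cdot 6 \frac{1}{14 + 6} - d\right) = -63 + 7 \left(2 \cdot 6 \cdot \frac{1}{20} - d\right) = -63 + 7 \left(\frac{3}{5} - d\right) = -63 - \left(- \frac{21}{5} + 7 d\right) = - \frac{294}{5} - 7 d$)
$\frac{s{\left(327,1298 \right)} - S}{-8769315} = \frac{\left(- \frac{294}{5} - 2289\right) - -1121975}{-8769315} = \left(\left(- \frac{294}{5} - 2289\right) + 1121975\right) \left(- \frac{1}{8769315}\right) = \left(- \frac{11739}{5} + 1121975\right) \left(- \frac{1}{8769315}\right) = \frac{5598136}{5} \left(- \frac{1}{8769315}\right) = - \frac{5598136}{43846575}$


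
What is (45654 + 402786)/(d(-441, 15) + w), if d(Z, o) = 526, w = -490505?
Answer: -448440/489979 ≈ -0.91522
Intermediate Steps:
(45654 + 402786)/(d(-441, 15) + w) = (45654 + 402786)/(526 - 490505) = 448440/(-489979) = 448440*(-1/489979) = -448440/489979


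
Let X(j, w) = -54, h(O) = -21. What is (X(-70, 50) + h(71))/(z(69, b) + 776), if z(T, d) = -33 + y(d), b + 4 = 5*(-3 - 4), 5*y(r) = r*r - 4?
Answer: -125/1744 ≈ -0.071674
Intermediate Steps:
y(r) = -⅘ + r²/5 (y(r) = (r*r - 4)/5 = (r² - 4)/5 = (-4 + r²)/5 = -⅘ + r²/5)
b = -39 (b = -4 + 5*(-3 - 4) = -4 + 5*(-7) = -4 - 35 = -39)
z(T, d) = -169/5 + d²/5 (z(T, d) = -33 + (-⅘ + d²/5) = -169/5 + d²/5)
(X(-70, 50) + h(71))/(z(69, b) + 776) = (-54 - 21)/((-169/5 + (⅕)*(-39)²) + 776) = -75/((-169/5 + (⅕)*1521) + 776) = -75/((-169/5 + 1521/5) + 776) = -75/(1352/5 + 776) = -75/5232/5 = -75*5/5232 = -125/1744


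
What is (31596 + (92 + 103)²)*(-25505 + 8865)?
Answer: -1158493440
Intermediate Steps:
(31596 + (92 + 103)²)*(-25505 + 8865) = (31596 + 195²)*(-16640) = (31596 + 38025)*(-16640) = 69621*(-16640) = -1158493440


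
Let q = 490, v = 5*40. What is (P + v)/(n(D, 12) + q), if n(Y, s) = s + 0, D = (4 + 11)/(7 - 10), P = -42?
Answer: 79/251 ≈ 0.31474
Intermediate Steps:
v = 200
D = -5 (D = 15/(-3) = 15*(-1/3) = -5)
n(Y, s) = s
(P + v)/(n(D, 12) + q) = (-42 + 200)/(12 + 490) = 158/502 = 158*(1/502) = 79/251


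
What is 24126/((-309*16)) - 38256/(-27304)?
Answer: -9783305/2812312 ≈ -3.4787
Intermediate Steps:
24126/((-309*16)) - 38256/(-27304) = 24126/(-4944) - 38256*(-1/27304) = 24126*(-1/4944) + 4782/3413 = -4021/824 + 4782/3413 = -9783305/2812312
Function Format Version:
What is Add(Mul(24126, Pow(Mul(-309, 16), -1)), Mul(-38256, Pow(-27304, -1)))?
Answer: Rational(-9783305, 2812312) ≈ -3.4787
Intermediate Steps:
Add(Mul(24126, Pow(Mul(-309, 16), -1)), Mul(-38256, Pow(-27304, -1))) = Add(Mul(24126, Pow(-4944, -1)), Mul(-38256, Rational(-1, 27304))) = Add(Mul(24126, Rational(-1, 4944)), Rational(4782, 3413)) = Add(Rational(-4021, 824), Rational(4782, 3413)) = Rational(-9783305, 2812312)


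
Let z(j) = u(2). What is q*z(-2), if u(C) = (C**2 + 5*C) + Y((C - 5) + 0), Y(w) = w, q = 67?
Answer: 737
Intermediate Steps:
u(C) = -5 + C**2 + 6*C (u(C) = (C**2 + 5*C) + ((C - 5) + 0) = (C**2 + 5*C) + ((-5 + C) + 0) = (C**2 + 5*C) + (-5 + C) = -5 + C**2 + 6*C)
z(j) = 11 (z(j) = -5 + 2**2 + 6*2 = -5 + 4 + 12 = 11)
q*z(-2) = 67*11 = 737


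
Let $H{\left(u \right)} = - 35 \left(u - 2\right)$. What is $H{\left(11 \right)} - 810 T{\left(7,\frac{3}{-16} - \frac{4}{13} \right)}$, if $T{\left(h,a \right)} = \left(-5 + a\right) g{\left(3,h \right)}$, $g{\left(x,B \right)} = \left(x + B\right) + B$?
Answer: $\frac{7836795}{104} \approx 75354.0$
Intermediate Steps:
$g{\left(x,B \right)} = x + 2 B$ ($g{\left(x,B \right)} = \left(B + x\right) + B = x + 2 B$)
$H{\left(u \right)} = 70 - 35 u$ ($H{\left(u \right)} = - 35 \left(-2 + u\right) = 70 - 35 u$)
$T{\left(h,a \right)} = \left(-5 + a\right) \left(3 + 2 h\right)$
$H{\left(11 \right)} - 810 T{\left(7,\frac{3}{-16} - \frac{4}{13} \right)} = \left(70 - 385\right) - 810 \left(-5 + \left(\frac{3}{-16} - \frac{4}{13}\right)\right) \left(3 + 2 \cdot 7\right) = \left(70 - 385\right) - 810 \left(-5 + \left(3 \left(- \frac{1}{16}\right) - \frac{4}{13}\right)\right) \left(3 + 14\right) = -315 - 810 \left(-5 - \frac{103}{208}\right) 17 = -315 - 810 \left(\left(- \frac{1143}{208}\right) 17\right) = -315 - - \frac{7869555}{104} = -315 + \frac{7869555}{104} = \frac{7836795}{104}$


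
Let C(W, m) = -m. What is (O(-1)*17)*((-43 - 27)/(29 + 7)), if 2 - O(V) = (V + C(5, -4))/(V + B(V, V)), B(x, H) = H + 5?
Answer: -595/18 ≈ -33.056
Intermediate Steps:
B(x, H) = 5 + H
O(V) = 2 - (4 + V)/(5 + 2*V) (O(V) = 2 - (V - 1*(-4))/(V + (5 + V)) = 2 - (V + 4)/(5 + 2*V) = 2 - (4 + V)/(5 + 2*V))
(O(-1)*17)*((-43 - 27)/(29 + 7)) = ((3*(2 - 1)/(5 + 2*(-1)))*17)*((-43 - 27)/(29 + 7)) = ((3*1/(5 - 2))*17)*(-70/36) = ((3*1/3)*17)*(-70*1/36) = ((3*(⅓)*1)*17)*(-35/18) = (1*17)*(-35/18) = 17*(-35/18) = -595/18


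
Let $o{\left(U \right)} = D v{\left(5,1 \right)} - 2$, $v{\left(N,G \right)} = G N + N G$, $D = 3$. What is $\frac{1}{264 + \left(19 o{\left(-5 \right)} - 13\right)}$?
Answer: $\frac{1}{783} \approx 0.0012771$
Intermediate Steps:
$v{\left(N,G \right)} = 2 G N$ ($v{\left(N,G \right)} = G N + G N = 2 G N$)
$o{\left(U \right)} = 28$ ($o{\left(U \right)} = 3 \cdot 2 \cdot 1 \cdot 5 - 2 = 3 \cdot 10 - 2 = 30 - 2 = 28$)
$\frac{1}{264 + \left(19 o{\left(-5 \right)} - 13\right)} = \frac{1}{264 + \left(19 \cdot 28 - 13\right)} = \frac{1}{264 + \left(532 - 13\right)} = \frac{1}{264 + 519} = \frac{1}{783}$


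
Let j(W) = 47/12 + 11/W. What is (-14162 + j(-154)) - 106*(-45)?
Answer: -788605/84 ≈ -9388.2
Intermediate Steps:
j(W) = 47/12 + 11/W (j(W) = 47*(1/12) + 11/W = 47/12 + 11/W)
(-14162 + j(-154)) - 106*(-45) = (-14162 + (47/12 + 11/(-154))) - 106*(-45) = (-14162 + (47/12 + 11*(-1/154))) - 1*(-4770) = (-14162 + (47/12 - 1/14)) + 4770 = (-14162 + 323/84) + 4770 = -1189285/84 + 4770 = -788605/84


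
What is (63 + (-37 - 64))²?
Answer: 1444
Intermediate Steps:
(63 + (-37 - 64))² = (63 - 101)² = (-38)² = 1444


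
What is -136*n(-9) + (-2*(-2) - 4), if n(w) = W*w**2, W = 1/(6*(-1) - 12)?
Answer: 612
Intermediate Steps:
W = -1/18 (W = 1/(-6 - 12) = 1/(-18) = -1/18 ≈ -0.055556)
n(w) = -w**2/18
-136*n(-9) + (-2*(-2) - 4) = -(-68)*(-9)**2/9 + (-2*(-2) - 4) = -(-68)*81/9 + (4 - 4) = -136*(-9/2) + 0 = 612 + 0 = 612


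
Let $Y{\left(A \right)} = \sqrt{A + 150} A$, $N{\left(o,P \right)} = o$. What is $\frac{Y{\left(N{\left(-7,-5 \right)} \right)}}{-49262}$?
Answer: $\frac{7 \sqrt{143}}{49262} \approx 0.0016992$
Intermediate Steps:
$Y{\left(A \right)} = A \sqrt{150 + A}$ ($Y{\left(A \right)} = \sqrt{150 + A} A = A \sqrt{150 + A}$)
$\frac{Y{\left(N{\left(-7,-5 \right)} \right)}}{-49262} = \frac{\left(-7\right) \sqrt{150 - 7}}{-49262} = - 7 \sqrt{143} \left(- \frac{1}{49262}\right) = \frac{7 \sqrt{143}}{49262}$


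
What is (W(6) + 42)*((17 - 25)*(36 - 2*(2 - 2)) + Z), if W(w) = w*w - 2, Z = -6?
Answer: -22344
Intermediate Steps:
W(w) = -2 + w² (W(w) = w² - 2 = -2 + w²)
(W(6) + 42)*((17 - 25)*(36 - 2*(2 - 2)) + Z) = ((-2 + 6²) + 42)*((17 - 25)*(36 - 2*(2 - 2)) - 6) = ((-2 + 36) + 42)*(-8*(36 - 2*0) - 6) = (34 + 42)*(-8*(36 + 0) - 6) = 76*(-8*36 - 6) = 76*(-288 - 6) = 76*(-294) = -22344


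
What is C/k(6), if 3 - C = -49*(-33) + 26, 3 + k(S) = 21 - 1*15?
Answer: -1640/3 ≈ -546.67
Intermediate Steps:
k(S) = 3 (k(S) = -3 + (21 - 1*15) = -3 + (21 - 15) = -3 + 6 = 3)
C = -1640 (C = 3 - (-49*(-33) + 26) = 3 - (1617 + 26) = 3 - 1*1643 = 3 - 1643 = -1640)
C/k(6) = -1640/3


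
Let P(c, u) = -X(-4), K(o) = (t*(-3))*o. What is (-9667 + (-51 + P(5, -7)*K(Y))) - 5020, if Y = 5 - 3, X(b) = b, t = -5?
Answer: -14618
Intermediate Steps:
Y = 2
K(o) = 15*o (K(o) = (-5*(-3))*o = 15*o)
P(c, u) = 4 (P(c, u) = -1*(-4) = 4)
(-9667 + (-51 + P(5, -7)*K(Y))) - 5020 = (-9667 + (-51 + 4*(15*2))) - 5020 = (-9667 + (-51 + 4*30)) - 5020 = (-9667 + (-51 + 120)) - 5020 = (-9667 + 69) - 5020 = -9598 - 5020 = -14618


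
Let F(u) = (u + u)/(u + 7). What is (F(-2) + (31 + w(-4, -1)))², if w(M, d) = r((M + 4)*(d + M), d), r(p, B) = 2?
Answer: 25921/25 ≈ 1036.8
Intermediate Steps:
F(u) = 2*u/(7 + u) (F(u) = (2*u)/(7 + u) = 2*u/(7 + u))
w(M, d) = 2
(F(-2) + (31 + w(-4, -1)))² = (2*(-2)/(7 - 2) + (31 + 2))² = (2*(-2)/5 + 33)² = (2*(-2)*(⅕) + 33)² = (-⅘ + 33)² = (161/5)² = 25921/25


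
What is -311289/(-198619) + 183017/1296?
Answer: 36754084067/257410224 ≈ 142.78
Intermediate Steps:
-311289/(-198619) + 183017/1296 = -311289*(-1/198619) + 183017*(1/1296) = 311289/198619 + 183017/1296 = 36754084067/257410224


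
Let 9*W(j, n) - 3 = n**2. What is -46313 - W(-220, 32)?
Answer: -417844/9 ≈ -46427.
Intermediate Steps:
W(j, n) = 1/3 + n**2/9
-46313 - W(-220, 32) = -46313 - (1/3 + (1/9)*32**2) = -46313 - (1/3 + (1/9)*1024) = -46313 - (1/3 + 1024/9) = -46313 - 1*1027/9 = -46313 - 1027/9 = -417844/9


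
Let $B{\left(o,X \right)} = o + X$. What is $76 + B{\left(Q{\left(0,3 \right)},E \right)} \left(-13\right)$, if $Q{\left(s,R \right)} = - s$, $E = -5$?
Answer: $141$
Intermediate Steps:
$B{\left(o,X \right)} = X + o$
$76 + B{\left(Q{\left(0,3 \right)},E \right)} \left(-13\right) = 76 + \left(-5 - 0\right) \left(-13\right) = 76 + \left(-5 + 0\right) \left(-13\right) = 76 - -65 = 76 + 65 = 141$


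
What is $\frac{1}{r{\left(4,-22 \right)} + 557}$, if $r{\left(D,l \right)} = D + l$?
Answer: $\frac{1}{539} \approx 0.0018553$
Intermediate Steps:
$\frac{1}{r{\left(4,-22 \right)} + 557} = \frac{1}{\left(4 - 22\right) + 557} = \frac{1}{-18 + 557} = \frac{1}{539}$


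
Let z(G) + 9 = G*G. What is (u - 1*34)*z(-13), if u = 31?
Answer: -480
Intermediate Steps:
z(G) = -9 + G**2 (z(G) = -9 + G*G = -9 + G**2)
(u - 1*34)*z(-13) = (31 - 1*34)*(-9 + (-13)**2) = (31 - 34)*(-9 + 169) = -3*160 = -480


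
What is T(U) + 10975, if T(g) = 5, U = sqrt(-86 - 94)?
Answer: 10980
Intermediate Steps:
U = 6*I*sqrt(5) (U = sqrt(-180) = 6*I*sqrt(5) ≈ 13.416*I)
T(U) + 10975 = 5 + 10975 = 10980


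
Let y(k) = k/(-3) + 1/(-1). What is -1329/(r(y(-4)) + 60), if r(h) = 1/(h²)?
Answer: -443/23 ≈ -19.261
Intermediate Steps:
y(k) = -1 - k/3 (y(k) = k*(-⅓) + 1*(-1) = -k/3 - 1 = -1 - k/3)
r(h) = h⁻²
-1329/(r(y(-4)) + 60) = -1329/((-1 - ⅓*(-4))⁻² + 60) = -1329/((-1 + 4/3)⁻² + 60) = -1329/((⅓)⁻² + 60) = -1329/(9 + 60) = -1329/69 = (1/69)*(-1329) = -443/23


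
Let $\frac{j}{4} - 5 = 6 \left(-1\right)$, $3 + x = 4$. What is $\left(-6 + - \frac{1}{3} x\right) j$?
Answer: $\frac{76}{3} \approx 25.333$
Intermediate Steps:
$x = 1$ ($x = -3 + 4 = 1$)
$j = -4$ ($j = 20 + 4 \cdot 6 \left(-1\right) = 20 + 4 \left(-6\right) = 20 - 24 = -4$)
$\left(-6 + - \frac{1}{3} x\right) j = \left(-6 + - \frac{1}{3} \cdot 1\right) \left(-4\right) = \left(-6 + \left(-1\right) \frac{1}{3} \cdot 1\right) \left(-4\right) = \left(-6 - \frac{1}{3}\right) \left(-4\right) = \left(- \frac{19}{3}\right) \left(-4\right) = \frac{76}{3}$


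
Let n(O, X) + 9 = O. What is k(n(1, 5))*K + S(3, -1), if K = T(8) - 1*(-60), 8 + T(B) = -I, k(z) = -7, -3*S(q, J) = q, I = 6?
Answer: -323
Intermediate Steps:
S(q, J) = -q/3
n(O, X) = -9 + O
T(B) = -14 (T(B) = -8 - 1*6 = -8 - 6 = -14)
K = 46 (K = -14 - 1*(-60) = -14 + 60 = 46)
k(n(1, 5))*K + S(3, -1) = -7*46 - ⅓*3 = -322 - 1 = -323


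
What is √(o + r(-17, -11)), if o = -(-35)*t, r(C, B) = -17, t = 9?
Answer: √298 ≈ 17.263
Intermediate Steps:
o = 315 (o = -(-35)*9 = -35*(-9) = 315)
√(o + r(-17, -11)) = √(315 - 17) = √298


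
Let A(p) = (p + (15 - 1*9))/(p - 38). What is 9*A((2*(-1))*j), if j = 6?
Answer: 27/25 ≈ 1.0800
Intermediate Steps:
A(p) = (6 + p)/(-38 + p) (A(p) = (p + (15 - 9))/(-38 + p) = (p + 6)/(-38 + p) = (6 + p)/(-38 + p))
9*A((2*(-1))*j) = 9*((6 + (2*(-1))*6)/(-38 + (2*(-1))*6)) = 9*((6 - 2*6)/(-38 - 2*6)) = 9*((6 - 12)/(-38 - 12)) = 9*(-6/(-50)) = 9*(-1/50*(-6)) = 9*(3/25) = 27/25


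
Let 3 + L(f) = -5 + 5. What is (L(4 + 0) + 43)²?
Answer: 1600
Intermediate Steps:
L(f) = -3 (L(f) = -3 + (-5 + 5) = -3 + 0 = -3)
(L(4 + 0) + 43)² = (-3 + 43)² = 40² = 1600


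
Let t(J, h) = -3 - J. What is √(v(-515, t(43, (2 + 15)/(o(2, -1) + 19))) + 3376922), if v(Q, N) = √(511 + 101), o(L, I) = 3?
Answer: √(3376922 + 6*√17) ≈ 1837.6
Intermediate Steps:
v(Q, N) = 6*√17 (v(Q, N) = √612 = 6*√17)
√(v(-515, t(43, (2 + 15)/(o(2, -1) + 19))) + 3376922) = √(6*√17 + 3376922) = √(3376922 + 6*√17)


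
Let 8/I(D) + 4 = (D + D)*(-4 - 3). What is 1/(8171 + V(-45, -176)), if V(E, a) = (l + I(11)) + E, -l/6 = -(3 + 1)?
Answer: 79/643846 ≈ 0.00012270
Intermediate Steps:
l = 24 (l = -(-6)*(3 + 1) = -(-6)*4 = -6*(-4) = 24)
I(D) = 8/(-4 - 14*D) (I(D) = 8/(-4 + (D + D)*(-4 - 3)) = 8/(-4 + (2*D)*(-7)) = 8/(-4 - 14*D))
V(E, a) = 1892/79 + E (V(E, a) = (24 - 4/(2 + 7*11)) + E = (24 - 4/(2 + 77)) + E = (24 - 4/79) + E = 1892/79 + E)
1/(8171 + V(-45, -176)) = 1/(8171 + (1892/79 - 45)) = 1/(8171 - 1663/79) = 1/(643846/79) = 79/643846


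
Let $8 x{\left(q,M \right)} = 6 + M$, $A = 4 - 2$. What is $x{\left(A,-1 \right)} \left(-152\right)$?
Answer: $-95$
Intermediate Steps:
$A = 2$ ($A = 4 - 2 = 2$)
$x{\left(q,M \right)} = \frac{3}{4} + \frac{M}{8}$ ($x{\left(q,M \right)} = \frac{6 + M}{8} = \frac{3}{4} + \frac{M}{8}$)
$x{\left(A,-1 \right)} \left(-152\right) = \left(\frac{3}{4} + \frac{1}{8} \left(-1\right)\right) \left(-152\right) = \left(\frac{3}{4} - \frac{1}{8}\right) \left(-152\right) = \frac{5}{8} \left(-152\right) = -95$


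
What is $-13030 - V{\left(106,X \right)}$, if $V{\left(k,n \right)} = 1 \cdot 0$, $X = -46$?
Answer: $-13030$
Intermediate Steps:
$V{\left(k,n \right)} = 0$
$-13030 - V{\left(106,X \right)} = -13030 - 0 = -13030 + 0 = -13030$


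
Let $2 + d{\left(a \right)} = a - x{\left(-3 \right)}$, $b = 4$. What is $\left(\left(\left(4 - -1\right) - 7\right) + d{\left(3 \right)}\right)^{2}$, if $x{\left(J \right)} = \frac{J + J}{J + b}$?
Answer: $25$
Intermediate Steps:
$x{\left(J \right)} = \frac{2 J}{4 + J}$ ($x{\left(J \right)} = \frac{J + J}{J + 4} = \frac{2 J}{4 + J}$)
$d{\left(a \right)} = 4 + a$ ($d{\left(a \right)} = -2 + \left(a - 2 \left(-3\right) \frac{1}{4 - 3}\right) = -2 + \left(a - 2 \left(-3\right) 1^{-1}\right) = -2 + \left(a - 2 \left(-3\right) 1\right) = -2 + \left(a - -6\right) = -2 + \left(a + 6\right) = -2 + \left(6 + a\right) = 4 + a$)
$\left(\left(\left(4 - -1\right) - 7\right) + d{\left(3 \right)}\right)^{2} = \left(\left(\left(4 - -1\right) - 7\right) + \left(4 + 3\right)\right)^{2} = \left(\left(\left(4 + 1\right) - 7\right) + 7\right)^{2} = \left(\left(5 - 7\right) + 7\right)^{2} = \left(-2 + 7\right)^{2} = 5^{2} = 25$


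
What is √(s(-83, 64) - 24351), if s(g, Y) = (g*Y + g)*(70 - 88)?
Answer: √72759 ≈ 269.74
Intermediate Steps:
s(g, Y) = -18*g - 18*Y*g (s(g, Y) = (Y*g + g)*(-18) = (g + Y*g)*(-18) = -18*g - 18*Y*g)
√(s(-83, 64) - 24351) = √(-18*(-83)*(1 + 64) - 24351) = √(-18*(-83)*65 - 24351) = √(97110 - 24351) = √72759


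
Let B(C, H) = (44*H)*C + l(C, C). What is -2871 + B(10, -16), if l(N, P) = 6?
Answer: -9905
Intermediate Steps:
B(C, H) = 6 + 44*C*H (B(C, H) = (44*H)*C + 6 = 44*C*H + 6 = 6 + 44*C*H)
-2871 + B(10, -16) = -2871 + (6 + 44*10*(-16)) = -2871 + (6 - 7040) = -2871 - 7034 = -9905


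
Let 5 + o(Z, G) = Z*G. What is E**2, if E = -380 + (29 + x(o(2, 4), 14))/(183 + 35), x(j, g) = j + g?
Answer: 1713711609/11881 ≈ 1.4424e+5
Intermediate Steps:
o(Z, G) = -5 + G*Z (o(Z, G) = -5 + Z*G = -5 + G*Z)
x(j, g) = g + j
E = -41397/109 (E = -380 + (29 + (14 + (-5 + 4*2)))/(183 + 35) = -380 + (29 + (14 + (-5 + 8)))/218 = -380 + (29 + (14 + 3))*(1/218) = -380 + (29 + 17)*(1/218) = -380 + 46*(1/218) = -380 + 23/109 = -41397/109 ≈ -379.79)
E**2 = (-41397/109)**2 = 1713711609/11881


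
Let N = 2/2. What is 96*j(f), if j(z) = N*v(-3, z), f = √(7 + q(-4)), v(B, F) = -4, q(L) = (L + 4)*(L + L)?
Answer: -384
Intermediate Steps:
N = 1 (N = 2*(½) = 1)
q(L) = 2*L*(4 + L) (q(L) = (4 + L)*(2*L) = 2*L*(4 + L))
f = √7 (f = √(7 + 2*(-4)*(4 - 4)) = √(7 + 2*(-4)*0) = √(7 + 0) = √7 ≈ 2.6458)
j(z) = -4 (j(z) = 1*(-4) = -4)
96*j(f) = 96*(-4) = -384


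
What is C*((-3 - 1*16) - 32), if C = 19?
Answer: -969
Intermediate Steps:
C*((-3 - 1*16) - 32) = 19*((-3 - 1*16) - 32) = 19*((-3 - 16) - 32) = 19*(-19 - 32) = 19*(-51) = -969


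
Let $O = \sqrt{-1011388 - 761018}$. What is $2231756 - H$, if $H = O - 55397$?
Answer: $2287153 - 3 i \sqrt{196934} \approx 2.2872 \cdot 10^{6} - 1331.3 i$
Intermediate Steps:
$O = 3 i \sqrt{196934}$ ($O = \sqrt{-1772406} = 3 i \sqrt{196934} \approx 1331.3 i$)
$H = -55397 + 3 i \sqrt{196934}$ ($H = 3 i \sqrt{196934} - 55397 = -55397 + 3 i \sqrt{196934} \approx -55397.0 + 1331.3 i$)
$2231756 - H = 2231756 - \left(-55397 + 3 i \sqrt{196934}\right) = 2231756 + \left(55397 - 3 i \sqrt{196934}\right) = 2287153 - 3 i \sqrt{196934}$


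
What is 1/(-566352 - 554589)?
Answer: -1/1120941 ≈ -8.9211e-7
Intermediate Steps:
1/(-566352 - 554589) = 1/(-1120941) = -1/1120941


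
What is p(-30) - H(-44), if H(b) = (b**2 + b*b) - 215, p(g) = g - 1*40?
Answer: -3727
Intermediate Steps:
p(g) = -40 + g (p(g) = g - 40 = -40 + g)
H(b) = -215 + 2*b**2 (H(b) = (b**2 + b**2) - 215 = 2*b**2 - 215 = -215 + 2*b**2)
p(-30) - H(-44) = (-40 - 30) - (-215 + 2*(-44)**2) = -70 - (-215 + 2*1936) = -70 - (-215 + 3872) = -70 - 1*3657 = -70 - 3657 = -3727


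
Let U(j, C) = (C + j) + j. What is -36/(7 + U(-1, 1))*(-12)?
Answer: 72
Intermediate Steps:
U(j, C) = C + 2*j
-36/(7 + U(-1, 1))*(-12) = -36/(7 + (1 + 2*(-1)))*(-12) = -36/(7 + (1 - 2))*(-12) = -36/(7 - 1)*(-12) = -36/6*(-12) = -36*⅙*(-12) = -6*(-12) = 72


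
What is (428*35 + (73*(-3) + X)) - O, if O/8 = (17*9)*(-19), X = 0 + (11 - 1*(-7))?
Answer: 38035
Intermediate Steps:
X = 18 (X = 0 + (11 + 7) = 0 + 18 = 18)
O = -23256 (O = 8*((17*9)*(-19)) = 8*(153*(-19)) = 8*(-2907) = -23256)
(428*35 + (73*(-3) + X)) - O = (428*35 + (73*(-3) + 18)) - 1*(-23256) = (14980 + (-219 + 18)) + 23256 = (14980 - 201) + 23256 = 14779 + 23256 = 38035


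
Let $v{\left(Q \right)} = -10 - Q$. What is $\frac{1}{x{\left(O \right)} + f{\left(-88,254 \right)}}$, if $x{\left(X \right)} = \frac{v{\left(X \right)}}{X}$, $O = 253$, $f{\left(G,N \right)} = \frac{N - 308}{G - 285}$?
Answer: $- \frac{94369}{84437} \approx -1.1176$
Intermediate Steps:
$f{\left(G,N \right)} = \frac{-308 + N}{-285 + G}$
$x{\left(X \right)} = \frac{-10 - X}{X}$
$\frac{1}{x{\left(O \right)} + f{\left(-88,254 \right)}} = \frac{1}{\frac{-10 - 253}{253} + \frac{-308 + 254}{-285 - 88}} = \frac{1}{\frac{-10 - 253}{253} + \frac{1}{-373} \left(-54\right)} = \frac{1}{\frac{1}{253} \left(-263\right) - - \frac{54}{373}} = \frac{1}{- \frac{263}{253} + \frac{54}{373}} = \frac{1}{- \frac{84437}{94369}} = - \frac{94369}{84437}$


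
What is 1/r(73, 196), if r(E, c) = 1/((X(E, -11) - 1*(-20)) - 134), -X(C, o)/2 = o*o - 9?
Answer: -338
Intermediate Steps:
X(C, o) = 18 - 2*o**2 (X(C, o) = -2*(o*o - 9) = -2*(o**2 - 9) = -2*(-9 + o**2) = 18 - 2*o**2)
r(E, c) = -1/338 (r(E, c) = 1/(((18 - 2*(-11)**2) - 1*(-20)) - 134) = 1/(((18 - 2*121) + 20) - 134) = 1/(((18 - 242) + 20) - 134) = 1/((-224 + 20) - 134) = 1/(-204 - 134) = 1/(-338) = -1/338)
1/r(73, 196) = 1/(-1/338) = -338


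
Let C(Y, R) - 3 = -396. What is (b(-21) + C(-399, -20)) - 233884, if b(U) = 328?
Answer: -233949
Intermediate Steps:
C(Y, R) = -393 (C(Y, R) = 3 - 396 = -393)
(b(-21) + C(-399, -20)) - 233884 = (328 - 393) - 233884 = -65 - 233884 = -233949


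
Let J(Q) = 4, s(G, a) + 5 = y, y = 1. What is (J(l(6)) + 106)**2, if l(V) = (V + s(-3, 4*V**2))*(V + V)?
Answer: 12100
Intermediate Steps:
s(G, a) = -4 (s(G, a) = -5 + 1 = -4)
l(V) = 2*V*(-4 + V) (l(V) = (V - 4)*(V + V) = (-4 + V)*(2*V) = 2*V*(-4 + V))
(J(l(6)) + 106)**2 = (4 + 106)**2 = 110**2 = 12100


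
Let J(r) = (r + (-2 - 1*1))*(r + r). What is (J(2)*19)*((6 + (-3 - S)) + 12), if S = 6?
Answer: -684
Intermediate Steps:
J(r) = 2*r*(-3 + r) (J(r) = (r + (-2 - 1))*(2*r) = (r - 3)*(2*r) = (-3 + r)*(2*r) = 2*r*(-3 + r))
(J(2)*19)*((6 + (-3 - S)) + 12) = ((2*2*(-3 + 2))*19)*((6 + (-3 - 1*6)) + 12) = ((2*2*(-1))*19)*((6 + (-3 - 6)) + 12) = (-4*19)*((6 - 9) + 12) = -76*(-3 + 12) = -76*9 = -684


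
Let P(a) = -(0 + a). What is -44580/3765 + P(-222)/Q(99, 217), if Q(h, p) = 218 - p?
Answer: 52750/251 ≈ 210.16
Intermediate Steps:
P(a) = -a
-44580/3765 + P(-222)/Q(99, 217) = -44580/3765 + (-1*(-222))/(218 - 1*217) = -44580*1/3765 + 222/(218 - 217) = -2972/251 + 222/1 = -2972/251 + 222*1 = -2972/251 + 222 = 52750/251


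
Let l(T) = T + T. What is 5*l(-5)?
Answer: -50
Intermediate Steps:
l(T) = 2*T
5*l(-5) = 5*(2*(-5)) = 5*(-10) = -50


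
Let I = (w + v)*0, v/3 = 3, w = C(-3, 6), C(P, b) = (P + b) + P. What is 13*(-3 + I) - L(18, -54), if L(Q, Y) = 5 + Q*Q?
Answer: -368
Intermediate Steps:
C(P, b) = b + 2*P
w = 0 (w = 6 + 2*(-3) = 6 - 6 = 0)
v = 9 (v = 3*3 = 9)
L(Q, Y) = 5 + Q**2
I = 0 (I = (0 + 9)*0 = 9*0 = 0)
13*(-3 + I) - L(18, -54) = 13*(-3 + 0) - (5 + 18**2) = 13*(-3) - (5 + 324) = -39 - 1*329 = -39 - 329 = -368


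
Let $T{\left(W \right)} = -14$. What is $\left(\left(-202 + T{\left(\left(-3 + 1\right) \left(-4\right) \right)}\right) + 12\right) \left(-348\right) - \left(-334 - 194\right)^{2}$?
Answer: $-207792$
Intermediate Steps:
$\left(\left(-202 + T{\left(\left(-3 + 1\right) \left(-4\right) \right)}\right) + 12\right) \left(-348\right) - \left(-334 - 194\right)^{2} = \left(\left(-202 - 14\right) + 12\right) \left(-348\right) - \left(-334 - 194\right)^{2} = \left(-216 + 12\right) \left(-348\right) - \left(-528\right)^{2} = \left(-204\right) \left(-348\right) - 278784 = 70992 - 278784 = -207792$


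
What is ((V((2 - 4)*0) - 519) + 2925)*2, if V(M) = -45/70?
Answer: 33675/7 ≈ 4810.7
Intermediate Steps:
V(M) = -9/14 (V(M) = -45*1/70 = -9/14)
((V((2 - 4)*0) - 519) + 2925)*2 = ((-9/14 - 519) + 2925)*2 = (-7275/14 + 2925)*2 = (33675/14)*2 = 33675/7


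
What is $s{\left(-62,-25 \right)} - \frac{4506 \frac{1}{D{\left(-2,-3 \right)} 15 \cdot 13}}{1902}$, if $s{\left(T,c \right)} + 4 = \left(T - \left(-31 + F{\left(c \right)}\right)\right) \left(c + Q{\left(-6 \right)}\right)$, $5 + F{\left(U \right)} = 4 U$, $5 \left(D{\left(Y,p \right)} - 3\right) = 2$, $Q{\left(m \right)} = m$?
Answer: $- \frac{482973709}{210171} \approx -2298.0$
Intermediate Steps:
$D{\left(Y,p \right)} = \frac{17}{5}$ ($D{\left(Y,p \right)} = 3 + \frac{1}{5} \cdot 2 = 3 + \frac{2}{5} = \frac{17}{5}$)
$F{\left(U \right)} = -5 + 4 U$
$s{\left(T,c \right)} = -4 + \left(-6 + c\right) \left(36 + T - 4 c\right)$ ($s{\left(T,c \right)} = -4 + \left(T - \left(-36 + 4 c\right)\right) \left(c - 6\right) = -4 + \left(T + \left(31 - \left(-5 + 4 c\right)\right)\right) \left(-6 + c\right) = -4 + \left(T - \left(-36 + 4 c\right)\right) \left(-6 + c\right) = -4 + \left(36 + T - 4 c\right) \left(-6 + c\right) = -4 + \left(-6 + c\right) \left(36 + T - 4 c\right)$)
$s{\left(-62,-25 \right)} - \frac{4506 \frac{1}{D{\left(-2,-3 \right)} 15 \cdot 13}}{1902} = \left(-220 - -372 - 4 \left(-25\right)^{2} + 60 \left(-25\right) - -1550\right) - \frac{4506 \frac{1}{\frac{17}{5} \cdot 15 \cdot 13}}{1902} = \left(-220 + 372 - 2500 - 1500 + 1550\right) - \frac{4506}{51 \cdot 13} \cdot \frac{1}{1902} = \left(-220 + 372 - 2500 - 1500 + 1550\right) - \frac{4506}{663} \cdot \frac{1}{1902} = -2298 - 4506 \cdot \frac{1}{663} \cdot \frac{1}{1902} = -2298 - \frac{1502}{221} \cdot \frac{1}{1902} = -2298 - \frac{751}{210171} = - \frac{482973709}{210171}$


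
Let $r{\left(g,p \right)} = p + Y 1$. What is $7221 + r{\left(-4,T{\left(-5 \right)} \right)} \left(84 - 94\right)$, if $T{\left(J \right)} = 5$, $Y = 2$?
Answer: $7151$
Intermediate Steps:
$r{\left(g,p \right)} = 2 + p$ ($r{\left(g,p \right)} = p + 2 \cdot 1 = p + 2 = 2 + p$)
$7221 + r{\left(-4,T{\left(-5 \right)} \right)} \left(84 - 94\right) = 7221 + \left(2 + 5\right) \left(84 - 94\right) = 7221 + 7 \left(-10\right) = 7221 - 70 = 7151$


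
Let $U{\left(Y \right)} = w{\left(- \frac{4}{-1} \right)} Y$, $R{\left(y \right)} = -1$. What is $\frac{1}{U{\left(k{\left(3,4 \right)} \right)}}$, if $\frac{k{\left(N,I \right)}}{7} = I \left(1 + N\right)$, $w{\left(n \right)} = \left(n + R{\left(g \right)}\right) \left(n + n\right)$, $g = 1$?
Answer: $\frac{1}{2688} \approx 0.00037202$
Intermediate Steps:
$w{\left(n \right)} = 2 n \left(-1 + n\right)$ ($w{\left(n \right)} = \left(n - 1\right) \left(n + n\right) = \left(-1 + n\right) 2 n = 2 n \left(-1 + n\right)$)
$k{\left(N,I \right)} = 7 I \left(1 + N\right)$
$U{\left(Y \right)} = 24 Y$ ($U{\left(Y \right)} = 2 \left(- \frac{4}{-1}\right) \left(-1 - \frac{4}{-1}\right) Y = 2 \left(\left(-4\right) \left(-1\right)\right) \left(-1 - -4\right) Y = 2 \cdot 4 \left(-1 + 4\right) Y = 2 \cdot 4 \cdot 3 Y = 24 Y$)
$\frac{1}{U{\left(k{\left(3,4 \right)} \right)}} = \frac{1}{24 \cdot 7 \cdot 4 \left(1 + 3\right)} = \frac{1}{24 \cdot 7 \cdot 4 \cdot 4} = \frac{1}{24 \cdot 112} = \frac{1}{2688}$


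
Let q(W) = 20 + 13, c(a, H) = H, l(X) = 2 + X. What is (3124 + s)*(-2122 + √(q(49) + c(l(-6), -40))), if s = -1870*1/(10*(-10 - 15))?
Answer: -166125014/25 + 78287*I*√7/25 ≈ -6.645e+6 + 8285.1*I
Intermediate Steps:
q(W) = 33
s = 187/25 (s = -1870/(10*(-25)) = -1870/(-250) = -1870*(-1/250) = 187/25 ≈ 7.4800)
(3124 + s)*(-2122 + √(q(49) + c(l(-6), -40))) = (3124 + 187/25)*(-2122 + √(33 - 40)) = 78287*(-2122 + √(-7))/25 = 78287*(-2122 + I*√7)/25 = -166125014/25 + 78287*I*√7/25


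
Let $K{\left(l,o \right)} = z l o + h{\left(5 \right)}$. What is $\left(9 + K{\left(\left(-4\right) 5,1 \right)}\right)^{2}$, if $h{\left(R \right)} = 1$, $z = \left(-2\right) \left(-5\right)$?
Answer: $36100$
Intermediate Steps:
$z = 10$
$K{\left(l,o \right)} = 1 + 10 l o$ ($K{\left(l,o \right)} = 10 l o + 1 = 1 + 10 l o$)
$\left(9 + K{\left(\left(-4\right) 5,1 \right)}\right)^{2} = \left(9 + \left(1 + 10 \left(\left(-4\right) 5\right) 1\right)\right)^{2} = \left(9 + \left(1 + 10 \left(-20\right) 1\right)\right)^{2} = \left(9 + \left(1 - 200\right)\right)^{2} = \left(9 - 199\right)^{2} = \left(-190\right)^{2} = 36100$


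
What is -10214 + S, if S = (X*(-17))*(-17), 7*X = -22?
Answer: -77856/7 ≈ -11122.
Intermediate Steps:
X = -22/7 (X = (1/7)*(-22) = -22/7 ≈ -3.1429)
S = -6358/7 (S = -22/7*(-17)*(-17) = (374/7)*(-17) = -6358/7 ≈ -908.29)
-10214 + S = -10214 - 6358/7 = -77856/7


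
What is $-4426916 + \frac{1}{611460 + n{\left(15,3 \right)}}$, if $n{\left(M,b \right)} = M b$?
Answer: $- \frac{2707081268579}{611505} \approx -4.4269 \cdot 10^{6}$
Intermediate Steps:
$-4426916 + \frac{1}{611460 + n{\left(15,3 \right)}} = -4426916 + \frac{1}{611460 + 15 \cdot 3} = -4426916 + \frac{1}{611460 + 45} = -4426916 + \frac{1}{611505} = - \frac{2707081268579}{611505}$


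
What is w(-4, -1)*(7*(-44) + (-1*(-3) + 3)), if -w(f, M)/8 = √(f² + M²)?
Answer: 2416*√17 ≈ 9961.4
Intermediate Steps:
w(f, M) = -8*√(M² + f²) (w(f, M) = -8*√(f² + M²) = -8*√(M² + f²))
w(-4, -1)*(7*(-44) + (-1*(-3) + 3)) = (-8*√((-1)² + (-4)²))*(7*(-44) + (-1*(-3) + 3)) = (-8*√(1 + 16))*(-308 + (3 + 3)) = (-8*√17)*(-308 + 6) = -8*√17*(-302) = 2416*√17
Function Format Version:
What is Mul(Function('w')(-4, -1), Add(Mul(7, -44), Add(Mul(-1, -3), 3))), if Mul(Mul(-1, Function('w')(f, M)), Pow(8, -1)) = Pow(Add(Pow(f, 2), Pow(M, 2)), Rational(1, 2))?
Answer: Mul(2416, Pow(17, Rational(1, 2))) ≈ 9961.4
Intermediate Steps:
Function('w')(f, M) = Mul(-8, Pow(Add(Pow(M, 2), Pow(f, 2)), Rational(1, 2))) (Function('w')(f, M) = Mul(-8, Pow(Add(Pow(f, 2), Pow(M, 2)), Rational(1, 2))) = Mul(-8, Pow(Add(Pow(M, 2), Pow(f, 2)), Rational(1, 2))))
Mul(Function('w')(-4, -1), Add(Mul(7, -44), Add(Mul(-1, -3), 3))) = Mul(Mul(-8, Pow(Add(Pow(-1, 2), Pow(-4, 2)), Rational(1, 2))), Add(Mul(7, -44), Add(Mul(-1, -3), 3))) = Mul(Mul(-8, Pow(Add(1, 16), Rational(1, 2))), Add(-308, Add(3, 3))) = Mul(Mul(-8, Pow(17, Rational(1, 2))), Add(-308, 6)) = Mul(Mul(-8, Pow(17, Rational(1, 2))), -302) = Mul(2416, Pow(17, Rational(1, 2)))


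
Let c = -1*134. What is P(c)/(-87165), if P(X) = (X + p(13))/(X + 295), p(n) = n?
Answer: 121/14033565 ≈ 8.6222e-6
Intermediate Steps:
c = -134
P(X) = (13 + X)/(295 + X) (P(X) = (X + 13)/(X + 295) = (13 + X)/(295 + X))
P(c)/(-87165) = ((13 - 134)/(295 - 134))/(-87165) = (-121/161)*(-1/87165) = ((1/161)*(-121))*(-1/87165) = -121/161*(-1/87165) = 121/14033565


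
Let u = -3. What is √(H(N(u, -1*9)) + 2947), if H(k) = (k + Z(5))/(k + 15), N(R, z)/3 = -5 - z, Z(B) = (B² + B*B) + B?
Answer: 2*√59727/9 ≈ 54.309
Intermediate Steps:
Z(B) = B + 2*B² (Z(B) = (B² + B²) + B = 2*B² + B = B + 2*B²)
N(R, z) = -15 - 3*z (N(R, z) = 3*(-5 - z) = -15 - 3*z)
H(k) = (55 + k)/(15 + k) (H(k) = (k + 5*(1 + 2*5))/(k + 15) = (k + 5*(1 + 10))/(15 + k) = (k + 5*11)/(15 + k) = (k + 55)/(15 + k) = (55 + k)/(15 + k))
√(H(N(u, -1*9)) + 2947) = √((55 + (-15 - (-3)*9))/(15 + (-15 - (-3)*9)) + 2947) = √((55 + (-15 - 3*(-9)))/(15 + (-15 - 3*(-9))) + 2947) = √((55 + (-15 + 27))/(15 + (-15 + 27)) + 2947) = √((55 + 12)/(15 + 12) + 2947) = √(67/27 + 2947) = √(79636/27) = 2*√59727/9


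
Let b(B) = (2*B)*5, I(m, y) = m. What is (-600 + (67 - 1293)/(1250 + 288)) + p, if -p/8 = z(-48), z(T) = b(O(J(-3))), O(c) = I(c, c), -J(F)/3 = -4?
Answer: -1200253/769 ≈ -1560.8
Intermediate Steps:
J(F) = 12 (J(F) = -3*(-4) = 12)
O(c) = c
b(B) = 10*B
z(T) = 120 (z(T) = 10*12 = 120)
p = -960 (p = -8*120 = -960)
(-600 + (67 - 1293)/(1250 + 288)) + p = (-600 + (67 - 1293)/(1250 + 288)) - 960 = (-600 - 1226/1538) - 960 = (-600 - 1226*1/1538) - 960 = (-600 - 613/769) - 960 = -462013/769 - 960 = -1200253/769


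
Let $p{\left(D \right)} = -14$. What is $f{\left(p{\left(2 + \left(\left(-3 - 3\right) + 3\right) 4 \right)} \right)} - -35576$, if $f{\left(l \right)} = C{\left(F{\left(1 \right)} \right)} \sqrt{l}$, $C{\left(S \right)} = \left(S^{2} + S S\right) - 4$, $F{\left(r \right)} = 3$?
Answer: $35576 + 14 i \sqrt{14} \approx 35576.0 + 52.383 i$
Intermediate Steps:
$C{\left(S \right)} = -4 + 2 S^{2}$ ($C{\left(S \right)} = \left(S^{2} + S^{2}\right) - 4 = 2 S^{2} - 4 = -4 + 2 S^{2}$)
$f{\left(l \right)} = 14 \sqrt{l}$ ($f{\left(l \right)} = \left(-4 + 2 \cdot 3^{2}\right) \sqrt{l} = \left(-4 + 2 \cdot 9\right) \sqrt{l} = \left(-4 + 18\right) \sqrt{l} = 14 \sqrt{l}$)
$f{\left(p{\left(2 + \left(\left(-3 - 3\right) + 3\right) 4 \right)} \right)} - -35576 = 14 \sqrt{-14} - -35576 = 14 i \sqrt{14} + 35576 = 35576 + 14 i \sqrt{14}$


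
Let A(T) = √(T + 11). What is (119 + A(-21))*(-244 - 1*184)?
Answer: -50932 - 428*I*√10 ≈ -50932.0 - 1353.5*I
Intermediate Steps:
A(T) = √(11 + T)
(119 + A(-21))*(-244 - 1*184) = (119 + √(11 - 21))*(-244 - 1*184) = (119 + √(-10))*(-244 - 184) = (119 + I*√10)*(-428) = -50932 - 428*I*√10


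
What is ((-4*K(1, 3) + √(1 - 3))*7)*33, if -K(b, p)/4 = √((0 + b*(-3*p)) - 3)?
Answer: 231*I*(√2 + 32*√3) ≈ 13130.0*I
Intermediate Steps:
K(b, p) = -4*√(-3 - 3*b*p) (K(b, p) = -4*√((0 + b*(-3*p)) - 3) = -4*√((0 - 3*b*p) - 3) = -4*√(-3*b*p - 3) = -4*√(-3 - 3*b*p))
((-4*K(1, 3) + √(1 - 3))*7)*33 = ((-(-16)*√(-3 - 3*1*3) + √(1 - 3))*7)*33 = ((-(-16)*√(-3 - 9) + √(-2))*7)*33 = ((-(-16)*√(-12) + I*√2)*7)*33 = ((-(-16)*2*I*√3 + I*√2)*7)*33 = ((-(-32)*I*√3 + I*√2)*7)*33 = ((32*I*√3 + I*√2)*7)*33 = ((I*√2 + 32*I*√3)*7)*33 = (7*I*√2 + 224*I*√3)*33 = 231*I*√2 + 7392*I*√3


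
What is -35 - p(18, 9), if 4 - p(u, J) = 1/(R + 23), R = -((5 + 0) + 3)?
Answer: -584/15 ≈ -38.933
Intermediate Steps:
R = -8 (R = -(5 + 3) = -1*8 = -8)
p(u, J) = 59/15 (p(u, J) = 4 - 1/(-8 + 23) = 4 - 1/15 = 59/15)
-35 - p(18, 9) = -35 - 1*59/15 = -35 - 59/15 = -584/15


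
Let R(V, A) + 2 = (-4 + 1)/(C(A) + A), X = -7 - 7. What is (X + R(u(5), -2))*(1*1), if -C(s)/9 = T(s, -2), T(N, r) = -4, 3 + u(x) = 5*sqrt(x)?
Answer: -547/34 ≈ -16.088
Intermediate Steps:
u(x) = -3 + 5*sqrt(x)
X = -14
C(s) = 36 (C(s) = -9*(-4) = 36)
R(V, A) = -2 - 3/(36 + A) (R(V, A) = -2 + (-4 + 1)/(36 + A) = -2 - 3/(36 + A))
(X + R(u(5), -2))*(1*1) = (-14 + (-75 - 2*(-2))/(36 - 2))*(1*1) = (-14 + (-75 + 4)/34)*1 = (-14 + (1/34)*(-71))*1 = (-14 - 71/34)*1 = -547/34*1 = -547/34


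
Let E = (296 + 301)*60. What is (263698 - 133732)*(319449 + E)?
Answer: 46172890854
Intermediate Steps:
E = 35820 (E = 597*60 = 35820)
(263698 - 133732)*(319449 + E) = (263698 - 133732)*(319449 + 35820) = 129966*355269 = 46172890854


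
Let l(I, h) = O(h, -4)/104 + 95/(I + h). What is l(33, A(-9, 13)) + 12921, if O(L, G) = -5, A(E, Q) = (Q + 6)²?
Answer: 264729403/20488 ≈ 12921.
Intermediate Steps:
A(E, Q) = (6 + Q)²
l(I, h) = -5/104 + 95/(I + h)
l(33, A(-9, 13)) + 12921 = 5*(1976 - 1*33 - (6 + 13)²)/(104*(33 + (6 + 13)²)) + 12921 = 5*(1976 - 33 - 1*19²)/(104*(33 + 19²)) + 12921 = 5*(1976 - 33 - 1*361)/(104*(33 + 361)) + 12921 = (5/104)*(1976 - 33 - 361)/394 + 12921 = (5/104)*(1/394)*1582 + 12921 = 3955/20488 + 12921 = 264729403/20488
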